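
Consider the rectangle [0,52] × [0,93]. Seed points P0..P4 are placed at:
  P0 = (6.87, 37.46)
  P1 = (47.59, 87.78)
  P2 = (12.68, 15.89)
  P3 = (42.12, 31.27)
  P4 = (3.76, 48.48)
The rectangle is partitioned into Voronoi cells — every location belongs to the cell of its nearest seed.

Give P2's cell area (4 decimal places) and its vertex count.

Area of P2's cell: 891.0161 (4 vertices)

1. box [0,52]×[0,93]: [(0, 0) (52, 0) (52, 93) (0, 93)]
2. ⊥bis P2·P0 via (9.775,26.675): [(0, 24.042) (0, 0) (52, 0) (52, 38.0485)]  |A|=1614.3553
3. ⊥bis P2·P1 via (30.135,51.835): [(0, 24.042) (0, 0) (52, 0) (52, 38.0485)]  |A|=1614.3553
4. ⊥bis P2·P3 via (27.4,23.58): [(23.8084, 30.455) (0, 24.042) (0, 0) (39.7186, 0)]  |A|=891.0161
5. ⊥bis P2·P4 via (8.22,32.185): [(23.8084, 30.455) (0, 24.042) (0, 0) (39.7186, 0)]  |A|=891.0161
6. canonical 4-gon: [(23.8084, 30.455) (0, 24.042) (0, 0) (39.7186, 0)]
7. shoelace: 891.0161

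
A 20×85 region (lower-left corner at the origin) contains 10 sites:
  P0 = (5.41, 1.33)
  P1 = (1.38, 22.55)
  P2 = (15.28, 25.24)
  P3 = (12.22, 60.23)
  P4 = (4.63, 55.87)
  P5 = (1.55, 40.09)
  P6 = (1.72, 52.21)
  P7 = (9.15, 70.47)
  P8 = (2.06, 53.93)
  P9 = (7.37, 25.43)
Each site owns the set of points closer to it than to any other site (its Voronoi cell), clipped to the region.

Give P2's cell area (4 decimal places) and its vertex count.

1. box [0,20]×[0,85]: [(0, 0) (20, 0) (20, 85) (0, 85)]
2. ⊥bis P2·P0 via (10.345,13.285): [(0, 17.5554) (20, 9.2994) (20, 85) (0, 85)]  |A|=1431.4517
3. ⊥bis P2·P1 via (8.33,23.895): [(0, 66.9385) (10.3866, 13.2678) (20, 9.2994) (20, 85) (0, 85)]  |A|=1174.9898
4. ⊥bis P2·P3 via (13.75,42.735): [(4.8349, 41.9553) (10.3866, 13.2678) (20, 9.2994) (20, 43.2816)]  |A|=384.548
5. ⊥bis P2·P4 via (9.955,40.555): [(17.0564, 43.0242) (5.4116, 38.9753) (10.3866, 13.2678) (20, 9.2994) (20, 43.2816)]  |A|=366.0292
6. ⊥bis P2·P5 via (8.415,32.665): [(19.8869, 43.2717) (6.9033, 31.2673) (10.3866, 13.2678) (20, 9.2994) (20, 43.2816)]  |A|=302.7482
7. ⊥bis P2·P6 via (8.5,38.725): [(19.8869, 43.2717) (6.9033, 31.2673) (10.3866, 13.2678) (20, 9.2994) (20, 43.2816)]  |A|=302.7482
8. ⊥bis P2·P7 via (12.215,47.855): [(19.8869, 43.2717) (6.9033, 31.2673) (10.3866, 13.2678) (20, 9.2994) (20, 43.2816)]  |A|=302.7482
9. ⊥bis P2·P8 via (8.67,39.585): [(19.8869, 43.2717) (6.9033, 31.2673) (10.3866, 13.2678) (20, 9.2994) (20, 43.2816)]  |A|=302.7482
10. ⊥bis P2·P9 via (11.325,25.335): [(19.8869, 43.2717) (11.5712, 35.5831) (11.0288, 13.0027) (20, 9.2994) (20, 43.2816)]  |A|=245.8998
11. canonical 5-gon: [(19.8869, 43.2717) (11.5712, 35.5831) (11.0288, 13.0027) (20, 9.2994) (20, 43.2816)]
12. shoelace: 245.8998

Area of P2's cell: 245.8998 (5 vertices)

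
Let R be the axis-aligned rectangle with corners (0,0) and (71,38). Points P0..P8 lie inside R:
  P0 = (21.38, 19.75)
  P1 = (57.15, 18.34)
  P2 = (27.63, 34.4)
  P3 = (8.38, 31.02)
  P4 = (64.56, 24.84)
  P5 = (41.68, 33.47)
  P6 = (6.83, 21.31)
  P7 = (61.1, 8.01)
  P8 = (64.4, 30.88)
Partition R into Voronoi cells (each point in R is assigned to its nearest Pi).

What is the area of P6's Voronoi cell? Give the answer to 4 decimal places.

1. box [0,71]×[0,38]: [(0, 0) (71, 0) (71, 38) (0, 38)]
2. ⊥bis P6·P0 via (14.105,20.53): [(0, 0) (11.9038, 0) (15.9781, 38) (0, 38)]  |A|=529.7564
3. ⊥bis P6·P1 via (31.99,19.825): [(0, 0) (11.9038, 0) (15.9781, 38) (0, 38)]  |A|=529.7564
4. ⊥bis P6·P2 via (17.23,27.855): [(0, 0) (11.9038, 0) (15.2309, 31.0315) (10.8455, 38) (0, 38)]  |A|=511.8732
5. ⊥bis P6·P3 via (7.605,26.165): [(0, 27.379) (0, 0) (11.9038, 0) (14.5896, 25.05)]  |A|=348.8205
6. ⊥bis P6·P4 via (35.695,23.075): [(0, 27.379) (0, 0) (11.9038, 0) (14.5896, 25.05)]  |A|=348.8205
7. ⊥bis P6·P5 via (24.255,27.39): [(0, 27.379) (0, 0) (11.9038, 0) (14.5896, 25.05)]  |A|=348.8205
8. ⊥bis P6·P7 via (33.965,14.66): [(0, 27.379) (0, 0) (11.9038, 0) (14.5896, 25.05)]  |A|=348.8205
9. ⊥bis P6·P8 via (35.615,26.095): [(0, 27.379) (0, 0) (11.9038, 0) (14.5896, 25.05)]  |A|=348.8205
10. canonical 4-gon: [(0, 27.379) (0, 0) (11.9038, 0) (14.5896, 25.05)]
11. shoelace: 348.8205

Area of P6's cell: 348.8205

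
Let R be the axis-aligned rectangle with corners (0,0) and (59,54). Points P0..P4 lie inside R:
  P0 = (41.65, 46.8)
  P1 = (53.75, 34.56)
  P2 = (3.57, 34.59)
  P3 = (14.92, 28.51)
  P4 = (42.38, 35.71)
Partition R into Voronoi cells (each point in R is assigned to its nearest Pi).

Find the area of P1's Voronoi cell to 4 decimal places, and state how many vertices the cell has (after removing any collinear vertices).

Area of P1's cell: 568.3540 (4 vertices)

1. box [0,59]×[0,54]: [(0, 0) (59, 0) (59, 54) (0, 54)]
2. ⊥bis P1·P0 via (47.7,40.68): [(6.5493, 0) (59, 0) (59, 51.8508)]  |A|=1359.8035
3. ⊥bis P1·P2 via (28.66,34.575): [(28.6524, 21.8503) (28.6393, 0) (59, 0) (59, 51.8508)]  |A|=1118.4674
4. ⊥bis P1·P3 via (34.335,31.535): [(34.8841, 28.0107) (39.2484, 0) (59, 0) (59, 51.8508)]  |A|=901.8417
5. ⊥bis P1·P4 via (48.065,35.135): [(48.7287, 41.6969) (44.5113, 0) (59, 0) (59, 51.8508)]  |A|=568.354
6. canonical 4-gon: [(48.7287, 41.6969) (44.5113, 0) (59, 0) (59, 51.8508)]
7. shoelace: 568.354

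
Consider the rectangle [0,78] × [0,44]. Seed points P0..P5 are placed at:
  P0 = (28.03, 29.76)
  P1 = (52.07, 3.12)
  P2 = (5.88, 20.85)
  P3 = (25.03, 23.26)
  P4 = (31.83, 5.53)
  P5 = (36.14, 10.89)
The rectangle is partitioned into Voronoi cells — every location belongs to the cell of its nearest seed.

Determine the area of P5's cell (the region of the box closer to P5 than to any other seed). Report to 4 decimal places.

1. box [0,78]×[0,44]: [(0, 0) (78, 0) (78, 44) (0, 44)]
2. ⊥bis P5·P0 via (32.085,20.325): [(0, 6.5354) (0, 0) (78, 0) (78, 40.0585)]  |A|=1817.1619
3. ⊥bis P5·P1 via (44.105,7.005): [(55.5132, 30.394) (0, 6.5354) (0, 0) (40.6882, 0)]  |A|=799.7413
4. ⊥bis P5·P2 via (21.01,15.87): [(55.5132, 30.394) (20.8931, 15.5149) (15.7864, 0) (40.6882, 0)]  |A|=609.0059
5. ⊥bis P5·P3 via (30.585,17.075): [(55.5132, 30.394) (36.1477, 22.0711) (17.5546, 5.3718) (15.7864, 0) (40.6882, 0)]  |A|=542.5858
6. ⊥bis P5·P4 via (33.985,8.21): [(41.6762, 2.0255) (55.5132, 30.394) (36.1477, 22.0711) (26.9833, 13.8401)]  |A|=331.7092
7. canonical 4-gon: [(41.6762, 2.0255) (55.5132, 30.394) (36.1477, 22.0711) (26.9833, 13.8401)]
8. shoelace: 331.7092

Area of P5's cell: 331.7092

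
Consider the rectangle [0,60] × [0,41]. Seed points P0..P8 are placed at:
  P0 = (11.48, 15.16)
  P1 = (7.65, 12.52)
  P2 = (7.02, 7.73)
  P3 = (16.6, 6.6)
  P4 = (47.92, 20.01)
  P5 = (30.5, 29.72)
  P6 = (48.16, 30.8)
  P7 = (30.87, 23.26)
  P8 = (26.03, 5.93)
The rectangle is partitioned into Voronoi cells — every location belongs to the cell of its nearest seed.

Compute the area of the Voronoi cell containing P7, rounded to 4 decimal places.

Area of P7's cell: 226.2089

1. box [0,60]×[0,41]: [(0, 0) (60, 0) (60, 41) (0, 41)]
2. ⊥bis P7·P0 via (21.175,19.21): [(29.1998, 0) (60, 0) (60, 41) (12.0724, 41)]  |A|=1613.9193
3. ⊥bis P7·P1 via (19.26,17.89): [(29.1998, 0) (60, 0) (60, 41) (12.0724, 41)]  |A|=1613.9193
4. ⊥bis P7·P2 via (18.945,15.495): [(29.1998, 0) (60, 0) (60, 41) (12.0724, 41)]  |A|=1613.9193
5. ⊥bis P7·P3 via (23.735,14.93): [(22.5328, 15.9598) (41.1655, 0) (60, 0) (60, 41) (12.0724, 41)]  |A|=1518.4341
6. ⊥bis P7·P4 via (39.395,21.635): [(22.5328, 15.9598) (36.0983, 4.3403) (43.0863, 41) (12.0724, 41)]  |A|=677.5507
7. ⊥bis P7·P5 via (30.685,26.49): [(18.4271, 25.7879) (22.5328, 15.9598) (36.0983, 4.3403) (40.4268, 27.048)]  |A|=289.8636
8. ⊥bis P7·P6 via (39.515,27.03): [(39.5296, 26.9966) (18.4271, 25.7879) (22.5328, 15.9598) (36.0983, 4.3403) (40.1471, 25.5806)]  |A|=289.2125
9. ⊥bis P7·P8 via (28.45,14.595): [(39.5296, 26.9966) (18.4271, 25.7879) (22.3966, 16.2856) (37.5677, 12.0486) (40.1471, 25.5806)]  |A|=226.2089
10. canonical 5-gon: [(39.5296, 26.9966) (18.4271, 25.7879) (22.3966, 16.2856) (37.5677, 12.0486) (40.1471, 25.5806)]
11. shoelace: 226.2089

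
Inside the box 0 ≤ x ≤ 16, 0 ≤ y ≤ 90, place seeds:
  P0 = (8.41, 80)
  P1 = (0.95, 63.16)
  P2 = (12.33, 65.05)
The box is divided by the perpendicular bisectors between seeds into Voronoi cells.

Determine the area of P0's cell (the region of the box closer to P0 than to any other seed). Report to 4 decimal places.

Area of P0's cell: 279.0482

1. box [0,16]×[0,90]: [(0, 0) (16, 0) (16, 90) (0, 90)]
2. ⊥bis P0·P1 via (4.68,71.58): [(0, 73.6532) (16, 66.5653) (16, 90) (0, 90)]  |A|=318.2518
3. ⊥bis P0·P2 via (10.37,72.525): [(0, 73.6532) (5.4556, 71.2364) (16, 74.0012) (16, 90) (0, 90)]  |A|=279.0482
4. canonical 5-gon: [(0, 73.6532) (5.4556, 71.2364) (16, 74.0012) (16, 90) (0, 90)]
5. shoelace: 279.0482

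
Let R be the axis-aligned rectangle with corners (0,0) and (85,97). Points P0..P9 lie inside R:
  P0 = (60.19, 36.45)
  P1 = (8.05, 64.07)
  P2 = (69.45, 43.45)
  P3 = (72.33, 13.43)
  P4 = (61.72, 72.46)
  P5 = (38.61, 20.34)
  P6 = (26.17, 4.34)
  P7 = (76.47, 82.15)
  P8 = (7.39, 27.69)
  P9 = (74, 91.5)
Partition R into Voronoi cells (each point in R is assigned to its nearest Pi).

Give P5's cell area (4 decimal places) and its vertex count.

Area of P5's cell: 927.7938 (6 vertices)

1. box [0,85]×[0,97]: [(0, 0) (85, 0) (85, 97) (0, 97)]
2. ⊥bis P5·P0 via (49.4,28.395): [(0, 94.5683) (0, 0) (70.5976, 0)]  |A|=3338.1461
3. ⊥bis P5·P1 via (23.33,42.205): [(33.6872, 49.443) (0, 25.9012) (0, 0) (70.5976, 0)]  |A|=2181.5454
4. ⊥bis P5·P2 via (54.03,31.895): [(33.6872, 49.443) (0, 25.9012) (0, 0) (70.5976, 0)]  |A|=2181.5454
5. ⊥bis P5·P3 via (55.47,16.885): [(56.0133, 19.5362) (33.6872, 49.443) (0, 25.9012) (0, 0) (52.0099, 0)]  |A|=1999.9788
6. ⊥bis P5·P4 via (50.165,46.4): [(56.0133, 19.5362) (33.6872, 49.443) (0, 25.9012) (0, 0) (52.0099, 0)]  |A|=1999.9788
7. ⊥bis P5·P6 via (32.39,12.34): [(56.0133, 19.5362) (33.6872, 49.443) (7.8722, 31.4026) (48.2614, 0) (52.0099, 0)]  |A|=1140.263
8. ⊥bis P5·P7 via (57.54,51.245): [(56.0133, 19.5362) (33.6872, 49.443) (7.8722, 31.4026) (48.2614, 0) (52.0099, 0)]  |A|=1140.263
9. ⊥bis P5·P8 via (23,24.015): [(56.0133, 19.5362) (33.6872, 49.443) (28.0607, 45.511) (22.1295, 20.3175) (48.2614, 0) (52.0099, 0)]  |A|=927.7938
10. ⊥bis P5·P9 via (56.305,55.92): [(56.0133, 19.5362) (33.6872, 49.443) (28.0607, 45.511) (22.1295, 20.3175) (48.2614, 0) (52.0099, 0)]  |A|=927.7938
11. canonical 6-gon: [(56.0133, 19.5362) (33.6872, 49.443) (28.0607, 45.511) (22.1295, 20.3175) (48.2614, 0) (52.0099, 0)]
12. shoelace: 927.7938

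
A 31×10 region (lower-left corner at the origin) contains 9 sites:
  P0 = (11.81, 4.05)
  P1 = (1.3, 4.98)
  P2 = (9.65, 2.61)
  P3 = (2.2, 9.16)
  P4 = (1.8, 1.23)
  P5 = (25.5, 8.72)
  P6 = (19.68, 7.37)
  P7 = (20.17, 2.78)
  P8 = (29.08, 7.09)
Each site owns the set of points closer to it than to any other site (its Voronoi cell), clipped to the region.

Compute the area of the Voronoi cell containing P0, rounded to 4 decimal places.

1. box [0,31]×[0,10]: [(0, 0) (31, 0) (31, 10) (0, 10)]
2. ⊥bis P0·P1 via (6.555,4.515): [(6.1555, 0) (31, 0) (31, 10) (7.0404, 10)]  |A|=244.0208
3. ⊥bis P0·P2 via (10.73,3.33): [(6.9516, 8.9975) (12.95, 0) (31, 0) (31, 10) (7.0404, 10)]  |A|=213.4539
4. ⊥bis P0·P3 via (7.005,6.605): [(7.689, 7.8914) (12.95, 0) (31, 0) (31, 10) (8.8102, 10)]  |A|=211.1692
5. ⊥bis P0·P4 via (6.805,2.64): [(7.689, 7.8914) (12.95, 0) (31, 0) (31, 10) (8.8102, 10)]  |A|=211.1692
6. ⊥bis P0·P5 via (18.655,6.385): [(7.689, 7.8914) (12.95, 0) (20.8331, 0) (17.4218, 10) (8.8102, 10)]  |A|=92.4438
7. ⊥bis P0·P6 via (15.745,5.71): [(7.689, 7.8914) (12.95, 0) (18.1538, 0) (13.9352, 10) (8.8102, 10)]  |A|=61.6144
8. ⊥bis P0·P7 via (15.99,3.415): [(7.689, 7.8914) (12.95, 0) (15.4712, 0) (16.1815, 4.6754) (13.9352, 10) (8.8102, 10)]  |A|=55.3434
9. ⊥bis P0·P8 via (20.445,5.57): [(7.689, 7.8914) (12.95, 0) (15.4712, 0) (16.1815, 4.6754) (13.9352, 10) (8.8102, 10)]  |A|=55.3434
10. canonical 6-gon: [(7.689, 7.8914) (12.95, 0) (15.4712, 0) (16.1815, 4.6754) (13.9352, 10) (8.8102, 10)]
11. shoelace: 55.3434

Area of P0's cell: 55.3434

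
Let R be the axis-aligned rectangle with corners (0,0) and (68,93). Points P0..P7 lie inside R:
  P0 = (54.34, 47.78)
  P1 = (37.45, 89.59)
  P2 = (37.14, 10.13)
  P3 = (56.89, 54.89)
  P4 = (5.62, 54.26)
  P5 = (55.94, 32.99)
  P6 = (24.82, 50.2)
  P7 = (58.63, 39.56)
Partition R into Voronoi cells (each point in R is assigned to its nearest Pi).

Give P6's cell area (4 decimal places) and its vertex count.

1. box [0,68]×[0,93]: [(0, 0) (68, 0) (68, 93) (0, 93)]
2. ⊥bis P6·P0 via (39.58,48.99): [(0, 0) (35.5639, 0) (43.1879, 93) (0, 93)]  |A|=3661.9563
3. ⊥bis P6·P1 via (31.135,69.895): [(0, 79.8781) (0, 0) (35.5639, 0) (41.0336, 66.7211)]  |A|=2825.2732
4. ⊥bis P6·P2 via (30.98,30.165): [(0, 79.8781) (0, 20.6398) (38.2192, 32.3908) (41.0336, 66.7211)]  |A|=1854.8831
5. ⊥bis P6·P3 via (40.855,52.545): [(38.6711, 67.4786) (0, 79.8781) (0, 20.6398) (38.2192, 32.3908) (40.2247, 56.8547)]  |A|=1842.922
6. ⊥bis P6·P4 via (15.22,52.23): [(38.6711, 67.4786) (19.7288, 73.5523) (9.1338, 23.4481) (38.2192, 32.3908) (40.2247, 56.8547)]  |A|=1044.6279
7. ⊥bis P6·P5 via (40.38,41.595): [(38.6711, 67.4786) (19.7288, 73.5523) (9.1338, 23.4481) (34.6898, 31.3056) (38.729, 38.6096) (40.2247, 56.8547)]  |A|=1033.9299
8. ⊥bis P6·P7 via (41.725,44.88): [(38.6711, 67.4786) (19.7288, 73.5523) (9.1338, 23.4481) (34.6898, 31.3056) (38.729, 38.6096) (40.2247, 56.8547)]  |A|=1033.9299
9. canonical 6-gon: [(38.6711, 67.4786) (19.7288, 73.5523) (9.1338, 23.4481) (34.6898, 31.3056) (38.729, 38.6096) (40.2247, 56.8547)]
10. shoelace: 1033.9299

Area of P6's cell: 1033.9299 (6 vertices)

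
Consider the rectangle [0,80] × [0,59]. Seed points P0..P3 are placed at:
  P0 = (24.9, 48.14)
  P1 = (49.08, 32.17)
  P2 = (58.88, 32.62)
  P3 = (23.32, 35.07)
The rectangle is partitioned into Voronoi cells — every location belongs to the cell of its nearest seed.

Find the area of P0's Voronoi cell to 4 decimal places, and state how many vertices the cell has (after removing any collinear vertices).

Area of P0's cell: 735.6058 (4 vertices)

1. box [0,80]×[0,59]: [(0, 0) (80, 0) (80, 59) (0, 59)]
2. ⊥bis P0·P1 via (36.99,40.155): [(0, 0) (10.4691, 0) (49.4364, 59) (0, 59)]  |A|=1767.2131
3. ⊥bis P0·P2 via (41.89,40.38): [(0, 0) (10.4691, 0) (49.4364, 59) (0, 59)]  |A|=1767.2131
4. ⊥bis P0·P3 via (24.11,41.605): [(0, 44.5196) (36.9245, 40.0559) (49.4364, 59) (0, 59)]  |A|=735.6058
5. canonical 4-gon: [(0, 44.5196) (36.9245, 40.0559) (49.4364, 59) (0, 59)]
6. shoelace: 735.6058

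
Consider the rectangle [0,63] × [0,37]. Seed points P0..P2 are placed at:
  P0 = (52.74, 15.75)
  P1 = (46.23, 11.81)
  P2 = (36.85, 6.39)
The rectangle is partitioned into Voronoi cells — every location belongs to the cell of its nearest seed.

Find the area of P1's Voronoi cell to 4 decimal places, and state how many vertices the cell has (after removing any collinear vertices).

1. box [0,63]×[0,37]: [(0, 0) (63, 0) (63, 37) (0, 37)]
2. ⊥bis P1·P0 via (49.485,13.78): [(0, 0) (57.825, 0) (35.4317, 37) (0, 37)]  |A|=1725.2489
3. ⊥bis P1·P2 via (41.54,9.1): [(46.7982, 0) (57.825, 0) (35.4317, 37) (25.4187, 37)]  |A|=389.2365
4. canonical 4-gon: [(46.7982, 0) (57.825, 0) (35.4317, 37) (25.4187, 37)]
5. shoelace: 389.2365

Area of P1's cell: 389.2365 (4 vertices)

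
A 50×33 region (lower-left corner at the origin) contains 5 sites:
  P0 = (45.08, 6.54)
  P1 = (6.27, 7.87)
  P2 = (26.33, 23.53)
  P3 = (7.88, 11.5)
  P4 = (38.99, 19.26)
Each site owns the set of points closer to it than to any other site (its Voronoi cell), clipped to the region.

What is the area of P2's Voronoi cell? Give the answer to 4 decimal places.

1. box [0,50]×[0,33]: [(0, 0) (50, 0) (50, 33) (0, 33)]
2. ⊥bis P2·P0 via (35.705,15.035): [(0, 0) (22.0813, 0) (50, 30.8108) (50, 33) (0, 33)]  |A|=1219.9007
3. ⊥bis P2·P1 via (16.3,15.7): [(25.5596, 3.8387) (50, 30.8108) (50, 33) (2.7946, 33)]  |A|=715.0379
4. ⊥bis P2·P3 via (17.105,17.515): [(25.8288, 4.1357) (50, 30.8108) (50, 33) (7.0083, 33)]  |A|=646.9211
5. ⊥bis P2·P4 via (32.66,21.395): [(25.8288, 4.1357) (27.4376, 5.9111) (36.5742, 33) (7.0083, 33)]  |A|=440.3792
6. canonical 4-gon: [(25.8288, 4.1357) (27.4376, 5.9111) (36.5742, 33) (7.0083, 33)]
7. shoelace: 440.3792

Area of P2's cell: 440.3792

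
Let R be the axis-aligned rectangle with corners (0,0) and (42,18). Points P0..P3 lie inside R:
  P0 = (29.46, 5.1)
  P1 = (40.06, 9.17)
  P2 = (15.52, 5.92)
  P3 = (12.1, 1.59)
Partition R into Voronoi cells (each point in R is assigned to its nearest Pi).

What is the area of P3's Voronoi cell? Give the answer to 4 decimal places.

Area of P3's cell: 136.0999

1. box [0,42]×[0,18]: [(0, 0) (42, 0) (42, 18) (0, 18)]
2. ⊥bis P3·P0 via (20.78,3.345): [(0, 0) (21.4563, 0) (17.8169, 18) (0, 18)]  |A|=353.4592
3. ⊥bis P3·P1 via (26.08,5.38): [(0, 0) (21.4563, 0) (17.8169, 18) (0, 18)]  |A|=353.4592
4. ⊥bis P3·P2 via (13.81,3.755): [(0, 14.6627) (0, 0) (18.5641, 0)]  |A|=136.0999
5. canonical 3-gon: [(0, 14.6627) (0, 0) (18.5641, 0)]
6. shoelace: 136.0999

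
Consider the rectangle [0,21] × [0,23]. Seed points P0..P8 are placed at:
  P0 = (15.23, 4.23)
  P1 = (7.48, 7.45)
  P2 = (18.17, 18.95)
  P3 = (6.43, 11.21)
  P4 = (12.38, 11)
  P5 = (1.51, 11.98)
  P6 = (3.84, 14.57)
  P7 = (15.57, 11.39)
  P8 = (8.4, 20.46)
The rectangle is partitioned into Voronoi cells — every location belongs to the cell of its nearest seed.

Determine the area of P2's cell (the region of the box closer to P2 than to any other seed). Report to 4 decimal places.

Area of P2's cell: 61.0395

1. box [0,21]×[0,23]: [(0, 0) (21, 0) (21, 23) (0, 23)]
2. ⊥bis P2·P0 via (16.7,11.59): [(0, 14.9255) (21, 10.7312) (21, 23) (0, 23)]  |A|=213.6054
3. ⊥bis P2·P1 via (12.825,13.2): [(13.9705, 12.1352) (21, 10.7312) (21, 23) (2.2824, 23)]  |A|=144.8034
4. ⊥bis P2·P3 via (12.3,15.08): [(14.2826, 12.0728) (21, 10.7312) (21, 23) (7.0785, 23)]  |A|=117.2689
5. ⊥bis P2·P4 via (15.275,14.975): [(9.6853, 19.046) (21, 10.8055) (21, 23) (7.0785, 23)]  |A|=96.5117
6. ⊥bis P2·P5 via (9.84,15.465): [(9.6853, 19.046) (21, 10.8055) (21, 23) (7.0785, 23)]  |A|=96.5117
7. ⊥bis P2·P6 via (11.005,16.76): [(10.4841, 18.4642) (21, 10.8055) (21, 23) (9.0977, 23)]  |A|=91.1113
8. ⊥bis P2·P7 via (16.87,15.17): [(10.4841, 18.4642) (13.3406, 16.3838) (21, 13.7496) (21, 23) (9.0977, 23)]  |A|=79.8361
9. ⊥bis P2·P8 via (13.285,19.705): [(12.8293, 16.7562) (13.3406, 16.3838) (21, 13.7496) (21, 23) (13.7943, 23)]  |A|=61.0395
10. canonical 5-gon: [(12.8293, 16.7562) (13.3406, 16.3838) (21, 13.7496) (21, 23) (13.7943, 23)]
11. shoelace: 61.0395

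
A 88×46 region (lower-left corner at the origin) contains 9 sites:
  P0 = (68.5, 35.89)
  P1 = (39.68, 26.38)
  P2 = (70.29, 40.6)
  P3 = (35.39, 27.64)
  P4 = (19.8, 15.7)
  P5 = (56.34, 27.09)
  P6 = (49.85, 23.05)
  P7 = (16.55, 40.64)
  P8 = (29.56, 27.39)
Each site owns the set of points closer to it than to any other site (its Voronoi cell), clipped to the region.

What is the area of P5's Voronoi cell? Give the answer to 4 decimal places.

1. box [0,88]×[0,46]: [(0, 0) (88, 0) (88, 46) (0, 46)]
2. ⊥bis P5·P0 via (62.42,31.49): [(0, 0) (85.2088, 0) (51.9193, 46) (0, 46)]  |A|=3153.9476
3. ⊥bis P5·P1 via (48.01,26.735): [(49.1494, 0) (85.2088, 0) (51.9193, 46) (47.189, 46)]  |A|=938.1656
4. ⊥bis P5·P2 via (63.315,33.845): [(49.1494, 0) (85.2088, 0) (53.0309, 44.4641) (51.5434, 46) (47.189, 46)]  |A|=937.8769
5. ⊥bis P5·P3 via (45.865,27.365): [(49.1494, 0) (85.2088, 0) (53.0309, 44.4641) (51.5434, 46) (47.189, 46)]  |A|=937.8769
6. ⊥bis P5·P4 via (38.07,21.395): [(49.1494, 0) (85.2088, 0) (53.0309, 44.4641) (51.5434, 46) (47.189, 46)]  |A|=937.8769
7. ⊥bis P5·P6 via (53.095,25.07): [(47.7125, 33.7167) (68.701, 0) (85.2088, 0) (53.0309, 44.4641) (51.5434, 46) (47.189, 46)]  |A|=608.2689
8. ⊥bis P5·P7 via (36.445,33.865): [(47.7125, 33.7167) (68.701, 0) (85.2088, 0) (53.0309, 44.4641) (51.5434, 46) (47.189, 46)]  |A|=608.2689
9. ⊥bis P5·P8 via (42.95,27.24): [(47.7125, 33.7167) (68.701, 0) (85.2088, 0) (53.0309, 44.4641) (51.5434, 46) (47.189, 46)]  |A|=608.2689
10. canonical 6-gon: [(47.7125, 33.7167) (68.701, 0) (85.2088, 0) (53.0309, 44.4641) (51.5434, 46) (47.189, 46)]
11. shoelace: 608.2689

Area of P5's cell: 608.2689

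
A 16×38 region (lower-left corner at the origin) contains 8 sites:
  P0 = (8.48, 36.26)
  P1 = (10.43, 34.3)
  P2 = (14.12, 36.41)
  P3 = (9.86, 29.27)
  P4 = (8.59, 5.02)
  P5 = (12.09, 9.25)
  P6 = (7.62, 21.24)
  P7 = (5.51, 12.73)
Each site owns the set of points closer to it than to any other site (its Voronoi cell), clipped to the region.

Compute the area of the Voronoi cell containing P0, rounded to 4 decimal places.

Area of P0's cell: 57.2953

1. box [0,16]×[0,38]: [(0, 0) (16, 0) (16, 38) (0, 38)]
2. ⊥bis P0·P1 via (9.455,35.28): [(0, 25.8732) (12.1889, 38) (0, 38)]  |A|=73.9062
3. ⊥bis P0·P2 via (11.3,36.335): [(0, 25.8732) (11.2798, 37.0955) (11.2557, 38) (0, 38)]  |A|=73.4842
4. ⊥bis P0·P3 via (9.17,32.765): [(0, 30.9546) (6.3718, 32.2126) (11.2798, 37.0955) (11.2557, 38) (0, 38)]  |A|=57.2953
5. ⊥bis P0·P4 via (8.535,20.64): [(0, 30.9546) (6.3718, 32.2126) (11.2798, 37.0955) (11.2557, 38) (0, 38)]  |A|=57.2953
6. ⊥bis P0·P5 via (10.285,22.755): [(0, 30.9546) (6.3718, 32.2126) (11.2798, 37.0955) (11.2557, 38) (0, 38)]  |A|=57.2953
7. ⊥bis P0·P6 via (8.05,28.75): [(0, 30.9546) (6.3718, 32.2126) (11.2798, 37.0955) (11.2557, 38) (0, 38)]  |A|=57.2953
8. ⊥bis P0·P7 via (6.995,24.495): [(0, 30.9546) (6.3718, 32.2126) (11.2798, 37.0955) (11.2557, 38) (0, 38)]  |A|=57.2953
9. canonical 5-gon: [(0, 30.9546) (6.3718, 32.2126) (11.2798, 37.0955) (11.2557, 38) (0, 38)]
10. shoelace: 57.2953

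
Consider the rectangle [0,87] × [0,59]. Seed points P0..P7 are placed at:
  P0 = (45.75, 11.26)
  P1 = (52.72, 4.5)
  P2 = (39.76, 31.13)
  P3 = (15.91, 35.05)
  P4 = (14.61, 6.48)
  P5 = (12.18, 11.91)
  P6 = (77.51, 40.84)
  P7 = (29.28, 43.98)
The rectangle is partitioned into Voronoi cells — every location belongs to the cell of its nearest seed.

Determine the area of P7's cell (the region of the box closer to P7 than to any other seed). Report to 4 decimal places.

1. box [0,87]×[0,59]: [(0, 0) (87, 0) (87, 59) (0, 59)]
2. ⊥bis P7·P0 via (37.515,27.62): [(0, 8.7364) (87, 52.5289) (87, 59) (0, 59)]  |A|=2467.962
3. ⊥bis P7·P1 via (41,24.24): [(0, 8.7364) (87, 52.5289) (87, 59) (0, 59)]  |A|=2467.962
4. ⊥bis P7·P2 via (34.52,37.555): [(0, 9.4017) (60.8147, 59) (0, 59)]  |A|=1508.1517
5. ⊥bis P7·P3 via (22.595,39.515): [(27.6477, 31.9502) (60.8147, 59) (9.5807, 59)]  |A|=692.9353
6. ⊥bis P7·P4 via (21.945,25.23): [(27.6477, 31.9502) (60.8147, 59) (9.5807, 59)]  |A|=692.9353
7. ⊥bis P7·P5 via (20.73,27.945): [(27.6477, 31.9502) (60.8147, 59) (9.5807, 59)]  |A|=692.9353
8. ⊥bis P7·P6 via (53.395,42.41): [(27.6477, 31.9502) (54.1196, 53.5397) (54.4751, 59) (9.5807, 59)]  |A|=675.6274
9. canonical 4-gon: [(27.6477, 31.9502) (54.1196, 53.5397) (54.4751, 59) (9.5807, 59)]
10. shoelace: 675.6274

Area of P7's cell: 675.6274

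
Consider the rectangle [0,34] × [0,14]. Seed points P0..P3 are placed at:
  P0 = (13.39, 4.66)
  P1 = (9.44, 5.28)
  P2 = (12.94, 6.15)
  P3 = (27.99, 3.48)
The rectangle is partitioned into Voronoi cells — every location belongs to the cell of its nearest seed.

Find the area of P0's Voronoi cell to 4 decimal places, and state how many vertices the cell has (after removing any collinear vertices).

1. box [0,34]×[0,14]: [(0, 0) (34, 0) (34, 14) (0, 14)]
2. ⊥bis P0·P1 via (11.415,4.97): [(10.6349, 0) (34, 0) (34, 14) (12.8324, 14)]  |A|=311.7291
3. ⊥bis P0·P2 via (13.165,5.405): [(11.3996, 4.8718) (10.6349, 0) (34, 0) (34, 11.6974)]  |A|=189.0989
4. ⊥bis P0·P3 via (20.69,4.07): [(20.9889, 7.7679) (11.3996, 4.8718) (10.6349, 0) (20.3611, 0)]  |A|=60.0273
5. canonical 4-gon: [(20.9889, 7.7679) (11.3996, 4.8718) (10.6349, 0) (20.3611, 0)]
6. shoelace: 60.0273

Area of P0's cell: 60.0273 (4 vertices)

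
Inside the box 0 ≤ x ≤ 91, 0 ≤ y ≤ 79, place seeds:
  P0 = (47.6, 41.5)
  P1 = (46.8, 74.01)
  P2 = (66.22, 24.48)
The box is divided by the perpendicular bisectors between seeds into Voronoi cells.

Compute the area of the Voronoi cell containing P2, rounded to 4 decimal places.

Area of P2's cell: 2217.4804

1. box [0,91]×[0,79]: [(0, 0) (91, 0) (91, 79) (0, 79)]
2. ⊥bis P2·P0 via (56.91,32.99): [(26.7548, 0) (91, 0) (91, 70.2847)]  |A|=2257.7273
3. ⊥bis P2·P1 via (56.51,49.245): [(80.2913, 58.5693) (26.7548, 0) (91, 0) (91, 62.768)]  |A|=2217.4804
4. canonical 4-gon: [(80.2913, 58.5693) (26.7548, 0) (91, 0) (91, 62.768)]
5. shoelace: 2217.4804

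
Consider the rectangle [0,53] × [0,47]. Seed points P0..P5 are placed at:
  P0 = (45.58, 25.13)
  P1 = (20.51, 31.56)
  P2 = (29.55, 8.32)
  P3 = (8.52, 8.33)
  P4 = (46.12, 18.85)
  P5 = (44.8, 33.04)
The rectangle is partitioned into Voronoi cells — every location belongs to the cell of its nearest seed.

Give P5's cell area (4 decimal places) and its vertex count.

Area of P5's cell: 375.2036 (4 vertices)

1. box [0,53]×[0,47]: [(0, 0) (53, 0) (53, 47) (0, 47)]
2. ⊥bis P5·P0 via (45.19,29.085): [(0, 24.6288) (53, 29.8551) (53, 47) (0, 47)]  |A|=1047.1745
3. ⊥bis P5·P1 via (32.655,32.3): [(32.9246, 27.8755) (53, 29.8551) (53, 47) (31.7593, 47)]  |A|=375.2036
4. ⊥bis P5·P2 via (37.175,20.68): [(32.9246, 27.8755) (53, 29.8551) (53, 47) (31.7593, 47)]  |A|=375.2036
5. ⊥bis P5·P3 via (26.66,20.685): [(32.9246, 27.8755) (53, 29.8551) (53, 47) (31.7593, 47)]  |A|=375.2036
6. ⊥bis P5·P4 via (45.46,25.945): [(32.9246, 27.8755) (53, 29.8551) (53, 47) (31.7593, 47)]  |A|=375.2036
7. canonical 4-gon: [(32.9246, 27.8755) (53, 29.8551) (53, 47) (31.7593, 47)]
8. shoelace: 375.2036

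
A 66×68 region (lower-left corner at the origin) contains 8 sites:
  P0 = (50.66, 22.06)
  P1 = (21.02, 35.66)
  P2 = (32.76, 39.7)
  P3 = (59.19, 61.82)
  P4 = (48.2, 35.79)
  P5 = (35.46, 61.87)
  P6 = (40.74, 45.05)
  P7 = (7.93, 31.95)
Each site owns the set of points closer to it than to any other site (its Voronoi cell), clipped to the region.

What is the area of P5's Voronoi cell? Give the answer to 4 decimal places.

1. box [0,66]×[0,68]: [(0, 0) (66, 0) (66, 68) (0, 68)]
2. ⊥bis P5·P0 via (43.06,41.965): [(0, 25.5241) (66, 50.7238) (66, 68) (0, 68)]  |A|=1971.819
3. ⊥bis P5·P1 via (28.24,48.765): [(0, 64.3234) (41.5967, 41.4063) (66, 50.7238) (66, 68) (0, 68)]  |A|=1164.8569
4. ⊥bis P5·P2 via (34.11,50.785): [(0, 64.3234) (21.8672, 52.276) (58.4095, 47.8257) (66, 50.7238) (66, 68) (0, 68)]  |A|=1010.1566
5. ⊥bis P5·P3 via (47.325,61.845): [(0, 64.3234) (21.8672, 52.276) (47.2983, 49.1788) (47.338, 68) (0, 68)]  |A|=651.7524
6. ⊥bis P5·P4 via (41.83,48.83): [(0, 64.3234) (21.8672, 52.276) (43.4929, 49.6423) (47.3032, 51.5036) (47.338, 68) (0, 68)]  |A|=647.3278
7. ⊥bis P5·P6 via (38.1,53.46): [(0, 64.3234) (21.8672, 52.276) (30.8451, 51.1826) (47.3134, 56.3522) (47.338, 68) (0, 68)]  |A|=592.7251
8. ⊥bis P5·P7 via (21.695,46.91): [(0, 66.872) (6.9033, 60.5201) (21.8672, 52.276) (30.8451, 51.1826) (47.3134, 56.3522) (47.338, 68) (0, 68)]  |A|=583.9281
9. canonical 7-gon: [(0, 66.872) (6.9033, 60.5201) (21.8672, 52.276) (30.8451, 51.1826) (47.3134, 56.3522) (47.338, 68) (0, 68)]
10. shoelace: 583.9281

Area of P5's cell: 583.9281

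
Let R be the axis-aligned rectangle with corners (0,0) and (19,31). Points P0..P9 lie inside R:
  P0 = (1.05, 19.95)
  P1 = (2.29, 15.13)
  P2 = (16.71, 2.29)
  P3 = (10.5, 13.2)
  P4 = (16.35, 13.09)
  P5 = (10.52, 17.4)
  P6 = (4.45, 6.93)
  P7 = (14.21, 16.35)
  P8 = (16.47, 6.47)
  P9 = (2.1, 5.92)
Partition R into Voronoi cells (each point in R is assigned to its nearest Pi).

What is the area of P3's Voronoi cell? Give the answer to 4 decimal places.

Area of P3's cell: 44.5919

1. box [0,19]×[0,31]: [(0, 0) (19, 0) (19, 31) (0, 31)]
2. ⊥bis P3·P0 via (5.775,16.575): [(0, 8.49) (0, 0) (19, 0) (19, 31) (16.0786, 31)]  |A|=408.0357
3. ⊥bis P3·P1 via (6.395,14.165): [(7.5436, 19.0511) (3.0651, 0) (19, 0) (19, 31) (16.0786, 31)]  |A|=346.8163
4. ⊥bis P3·P2 via (13.605,7.745): [(7.5436, 19.0511) (3.5389, 2.0153) (19, 10.8158) (19, 31) (16.0786, 31)]  |A|=247.1467
5. ⊥bis P3·P4 via (13.425,13.145): [(13.6981, 27.6673) (7.5436, 19.0511) (3.5389, 2.0153) (13.3204, 7.583)]  |A|=132.3463
6. ⊥bis P3·P5 via (10.51,15.3): [(13.4653, 15.2859) (6.6661, 15.3183) (3.5389, 2.0153) (13.3204, 7.583)]  |A|=82.545
7. ⊥bis P3·P6 via (7.475,10.065): [(13.4653, 15.2859) (6.6661, 15.3183) (5.8091, 11.6725) (11.2617, 6.4112) (13.3204, 7.583)]  |A|=50.2445
8. ⊥bis P3·P7 via (12.355,14.775): [(13.4318, 13.5068) (11.9149, 15.2933) (6.6661, 15.3183) (5.8091, 11.6725) (11.2617, 6.4112) (13.3204, 7.583)]  |A|=48.8652
9. ⊥bis P3·P8 via (13.485,9.835): [(13.3607, 9.7247) (13.4318, 13.5068) (11.9149, 15.2933) (6.6661, 15.3183) (5.8091, 11.6725) (10.4779, 7.1675)]  |A|=44.5919
10. ⊥bis P3·P9 via (6.3,9.56): [(13.3607, 9.7247) (13.4318, 13.5068) (11.9149, 15.2933) (6.6661, 15.3183) (5.8091, 11.6725) (10.4779, 7.1675)]  |A|=44.5919
11. canonical 6-gon: [(13.3607, 9.7247) (13.4318, 13.5068) (11.9149, 15.2933) (6.6661, 15.3183) (5.8091, 11.6725) (10.4779, 7.1675)]
12. shoelace: 44.5919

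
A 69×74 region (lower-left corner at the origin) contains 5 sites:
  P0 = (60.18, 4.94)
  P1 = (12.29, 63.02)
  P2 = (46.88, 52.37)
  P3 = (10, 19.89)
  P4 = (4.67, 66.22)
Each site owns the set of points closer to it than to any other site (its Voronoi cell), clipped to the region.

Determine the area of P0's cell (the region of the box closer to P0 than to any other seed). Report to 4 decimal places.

Area of P0's cell: 960.6147

1. box [0,69]×[0,74]: [(0, 0) (69, 0) (69, 74) (0, 74)]
2. ⊥bis P0·P1 via (36.235,33.98): [(0, 4.1023) (0, 0) (69, 0) (69, 60.9965)]  |A|=2245.9087
3. ⊥bis P0·P2 via (53.53,28.655): [(17.5362, 18.5619) (0, 4.1023) (0, 0) (69, 0) (69, 32.993)]  |A|=1525.3264
4. ⊥bis P0·P3 via (35.09,12.415): [(38.6884, 24.4932) (31.3912, 0) (69, 0) (69, 32.993)]  |A|=960.6147
5. ⊥bis P0·P4 via (32.425,35.58): [(38.6884, 24.4932) (31.3912, 0) (69, 0) (69, 32.993)]  |A|=960.6147
6. canonical 4-gon: [(38.6884, 24.4932) (31.3912, 0) (69, 0) (69, 32.993)]
7. shoelace: 960.6147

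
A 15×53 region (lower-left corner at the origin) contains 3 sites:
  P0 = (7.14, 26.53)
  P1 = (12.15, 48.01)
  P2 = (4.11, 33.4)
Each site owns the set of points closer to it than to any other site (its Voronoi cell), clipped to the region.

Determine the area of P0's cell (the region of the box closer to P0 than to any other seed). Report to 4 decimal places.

1. box [0,15]×[0,53]: [(0, 0) (15, 0) (15, 53) (0, 53)]
2. ⊥bis P0·P1 via (9.645,37.27): [(0, 39.5196) (0, 0) (15, 0) (15, 36.021)]  |A|=566.5545
3. ⊥bis P0·P2 via (5.625,29.965): [(0, 27.4841) (0, 0) (15, 0) (15, 34.0998)]  |A|=461.8795
4. canonical 4-gon: [(0, 27.4841) (0, 0) (15, 0) (15, 34.0998)]
5. shoelace: 461.8795

Area of P0's cell: 461.8795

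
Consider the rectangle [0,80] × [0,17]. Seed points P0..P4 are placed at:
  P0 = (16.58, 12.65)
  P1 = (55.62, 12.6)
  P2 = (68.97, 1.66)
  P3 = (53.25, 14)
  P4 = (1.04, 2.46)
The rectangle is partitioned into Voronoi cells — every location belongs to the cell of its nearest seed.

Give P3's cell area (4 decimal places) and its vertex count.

Area of P3's cell: 280.6177 (4 vertices)

1. box [0,80]×[0,17]: [(0, 0) (80, 0) (80, 17) (0, 17)]
2. ⊥bis P3·P0 via (34.915,13.325): [(35.4056, 0) (80, 0) (80, 17) (34.7797, 17)]  |A|=763.4253
3. ⊥bis P3·P1 via (54.435,13.3): [(35.4056, 0) (46.5785, 0) (56.6207, 17) (34.7797, 17)]  |A|=280.6177
4. ⊥bis P3·P2 via (61.11,7.83): [(35.4056, 0) (46.5785, 0) (56.6207, 17) (34.7797, 17)]  |A|=280.6177
5. ⊥bis P3·P4 via (27.145,8.23): [(35.4056, 0) (46.5785, 0) (56.6207, 17) (34.7797, 17)]  |A|=280.6177
6. canonical 4-gon: [(35.4056, 0) (46.5785, 0) (56.6207, 17) (34.7797, 17)]
7. shoelace: 280.6177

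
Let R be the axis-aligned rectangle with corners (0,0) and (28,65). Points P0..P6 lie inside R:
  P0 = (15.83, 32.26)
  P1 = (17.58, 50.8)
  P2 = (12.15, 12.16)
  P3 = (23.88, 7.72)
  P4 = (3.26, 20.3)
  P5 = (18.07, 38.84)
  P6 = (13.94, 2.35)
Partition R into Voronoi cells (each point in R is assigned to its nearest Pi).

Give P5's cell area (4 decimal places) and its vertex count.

Area of P5's cell: 227.0530 (4 vertices)

1. box [0,28]×[0,65]: [(0, 0) (28, 0) (28, 65) (0, 65)]
2. ⊥bis P5·P0 via (16.95,35.55): [(0, 41.3202) (28, 31.7883) (28, 65) (0, 65)]  |A|=796.4809
3. ⊥bis P5·P1 via (17.825,44.82): [(0, 44.0897) (0, 41.3202) (28, 31.7883) (28, 45.2369)]  |A|=227.053
4. ⊥bis P5·P2 via (15.11,25.5): [(0, 44.0897) (0, 41.3202) (28, 31.7883) (28, 45.2369)]  |A|=227.053
5. ⊥bis P5·P3 via (20.975,23.28): [(0, 44.0897) (0, 41.3202) (28, 31.7883) (28, 45.2369)]  |A|=227.053
6. ⊥bis P5·P4 via (10.665,29.57): [(0, 44.0897) (0, 41.3202) (28, 31.7883) (28, 45.2369)]  |A|=227.053
7. ⊥bis P5·P6 via (16.005,20.595): [(0, 44.0897) (0, 41.3202) (28, 31.7883) (28, 45.2369)]  |A|=227.053
8. canonical 4-gon: [(0, 44.0897) (0, 41.3202) (28, 31.7883) (28, 45.2369)]
9. shoelace: 227.053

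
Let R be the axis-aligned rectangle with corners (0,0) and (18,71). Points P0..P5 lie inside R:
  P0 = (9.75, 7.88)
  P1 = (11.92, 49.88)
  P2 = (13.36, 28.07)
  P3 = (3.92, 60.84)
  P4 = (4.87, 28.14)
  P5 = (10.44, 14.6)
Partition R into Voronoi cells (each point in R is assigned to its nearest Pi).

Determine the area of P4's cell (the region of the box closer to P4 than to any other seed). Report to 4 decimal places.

Area of P4's cell: 184.0589

1. box [0,18]×[0,71]: [(0, 0) (18, 0) (18, 71) (0, 71)]
2. ⊥bis P4·P0 via (7.31,18.01): [(0, 16.2492) (18, 20.5849) (18, 71) (0, 71)]  |A|=946.4928
3. ⊥bis P4·P1 via (8.395,39.01): [(0, 41.7324) (0, 16.2492) (18, 20.5849) (18, 35.8952)]  |A|=367.1413
4. ⊥bis P4·P2 via (9.115,28.105): [(9.2028, 38.7481) (0, 41.7324) (0, 16.2492) (9.0352, 18.4255)]  |A|=208.8841
5. ⊥bis P4·P3 via (4.395,44.49): [(9.2028, 38.7481) (0, 41.7324) (0, 16.2492) (9.0352, 18.4255)]  |A|=208.8841
6. ⊥bis P4·P5 via (7.655,21.37): [(9.0642, 21.9497) (9.2028, 38.7481) (0, 41.7324) (0, 18.2209)]  |A|=184.0589
7. canonical 4-gon: [(9.0642, 21.9497) (9.2028, 38.7481) (0, 41.7324) (0, 18.2209)]
8. shoelace: 184.0589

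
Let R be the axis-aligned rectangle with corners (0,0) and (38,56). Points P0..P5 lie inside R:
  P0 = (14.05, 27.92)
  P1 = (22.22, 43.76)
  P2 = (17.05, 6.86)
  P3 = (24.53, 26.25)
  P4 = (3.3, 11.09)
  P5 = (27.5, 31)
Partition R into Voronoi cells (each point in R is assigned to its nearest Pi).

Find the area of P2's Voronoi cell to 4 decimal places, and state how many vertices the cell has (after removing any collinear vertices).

1. box [0,38]×[0,56]: [(0, 0) (38, 0) (38, 56) (0, 56)]
2. ⊥bis P2·P0 via (15.55,17.39): [(0, 15.1749) (0, 0) (38, 0) (38, 20.588)]  |A|=679.4952
3. ⊥bis P2·P1 via (19.635,25.31): [(0, 15.1749) (0, 0) (38, 0) (38, 20.588)]  |A|=679.4952
4. ⊥bis P2·P3 via (20.79,16.555): [(17.7961, 17.71) (0, 15.1749) (0, 0) (38, 0) (38, 9.916)]  |A|=571.6867
5. ⊥bis P2·P4 via (10.175,8.975): [(17.7961, 17.71) (12.6361, 16.9749) (7.414, 0) (38, 0) (38, 9.916)]  |A|=412.8855
6. ⊥bis P2·P5 via (22.275,18.93): [(17.7961, 17.71) (12.6361, 16.9749) (7.414, 0) (38, 0) (38, 9.916)]  |A|=412.8855
7. canonical 5-gon: [(17.7961, 17.71) (12.6361, 16.9749) (7.414, 0) (38, 0) (38, 9.916)]
8. shoelace: 412.8855

Area of P2's cell: 412.8855 (5 vertices)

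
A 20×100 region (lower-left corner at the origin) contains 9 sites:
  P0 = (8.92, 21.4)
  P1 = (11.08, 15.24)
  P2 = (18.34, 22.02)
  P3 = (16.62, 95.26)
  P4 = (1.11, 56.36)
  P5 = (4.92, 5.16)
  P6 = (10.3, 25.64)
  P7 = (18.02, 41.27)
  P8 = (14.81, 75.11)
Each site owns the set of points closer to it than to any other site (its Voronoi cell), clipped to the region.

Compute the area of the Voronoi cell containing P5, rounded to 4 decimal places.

Area of P5's cell: 179.5406

1. box [0,20]×[0,100]: [(0, 0) (20, 0) (20, 100) (0, 100)]
2. ⊥bis P5·P0 via (6.92,13.28): [(0, 14.9844) (0, 0) (20, 0) (20, 10.0583)]  |A|=250.4276
3. ⊥bis P5·P1 via (8,10.2): [(0.2863, 14.9139) (0, 14.9844) (0, 0) (20, 0) (20, 2.8667)]  |A|=179.5406
4. ⊥bis P5·P2 via (11.63,13.59): [(0.2863, 14.9139) (0, 14.9844) (0, 0) (20, 0) (20, 2.8667)]  |A|=179.5406
5. ⊥bis P5·P3 via (10.77,50.21): [(0.2863, 14.9139) (0, 14.9844) (0, 0) (20, 0) (20, 2.8667)]  |A|=179.5406
6. ⊥bis P5·P4 via (3.015,30.76): [(0.2863, 14.9139) (0, 14.9844) (0, 0) (20, 0) (20, 2.8667)]  |A|=179.5406
7. ⊥bis P5·P6 via (7.61,15.4): [(0.2863, 14.9139) (0, 14.9844) (0, 0) (20, 0) (20, 2.8667)]  |A|=179.5406
8. ⊥bis P5·P7 via (11.47,23.215): [(0.2863, 14.9139) (0, 14.9844) (0, 0) (20, 0) (20, 2.8667)]  |A|=179.5406
9. ⊥bis P5·P8 via (9.865,40.135): [(0.2863, 14.9139) (0, 14.9844) (0, 0) (20, 0) (20, 2.8667)]  |A|=179.5406
10. canonical 5-gon: [(0.2863, 14.9139) (0, 14.9844) (0, 0) (20, 0) (20, 2.8667)]
11. shoelace: 179.5406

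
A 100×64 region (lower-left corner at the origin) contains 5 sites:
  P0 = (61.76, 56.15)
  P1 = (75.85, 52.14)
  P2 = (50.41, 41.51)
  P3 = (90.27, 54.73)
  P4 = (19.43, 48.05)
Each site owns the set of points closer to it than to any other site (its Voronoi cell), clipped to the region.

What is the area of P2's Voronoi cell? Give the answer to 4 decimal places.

Area of P2's cell: 2159.9794

1. box [0,100]×[0,64]: [(0, 0) (100, 0) (100, 64) (0, 64)]
2. ⊥bis P2·P0 via (56.085,48.83): [(0, 0) (100, 0) (100, 14.7839) (36.5177, 64) (0, 64)]  |A|=4837.8238
3. ⊥bis P2·P1 via (63.13,46.825): [(0, 0) (82.6956, 0) (65.2665, 41.7118) (36.5177, 64) (0, 64)]  |A|=4220.1779
4. ⊥bis P2·P3 via (70.34,48.12): [(0, 0) (82.6956, 0) (65.2665, 41.7118) (36.5177, 64) (0, 64)]  |A|=4220.1779
5. ⊥bis P2·P4 via (34.92,44.78): [(25.4668, 0) (82.6956, 0) (65.2665, 41.7118) (38.6315, 62.3613)]  |A|=2159.9794
6. canonical 4-gon: [(25.4668, 0) (82.6956, 0) (65.2665, 41.7118) (38.6315, 62.3613)]
7. shoelace: 2159.9794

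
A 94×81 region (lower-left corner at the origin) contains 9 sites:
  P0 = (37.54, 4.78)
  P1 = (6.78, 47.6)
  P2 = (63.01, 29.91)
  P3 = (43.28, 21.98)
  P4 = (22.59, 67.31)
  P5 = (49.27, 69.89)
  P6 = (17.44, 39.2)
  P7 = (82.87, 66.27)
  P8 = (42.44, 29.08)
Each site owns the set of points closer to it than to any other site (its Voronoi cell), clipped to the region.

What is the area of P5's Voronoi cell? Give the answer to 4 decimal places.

1. box [0,94]×[0,81]: [(0, 0) (94, 0) (94, 81) (0, 81)]
2. ⊥bis P5·P0 via (43.405,37.335): [(0, 45.1547) (94, 28.22) (94, 81) (0, 81)]  |A|=4165.3903
3. ⊥bis P5·P1 via (28.025,58.745): [(38.8236, 38.1604) (94, 28.22) (94, 81) (16.3502, 81)]  |A|=3119.3517
4. ⊥bis P5·P2 via (56.14,49.9): [(36.2508, 43.0646) (94, 62.9114) (94, 81) (16.3502, 81)]  |A|=1995.1375
5. ⊥bis P5·P3 via (46.275,45.935): [(33.9357, 47.4777) (45.0489, 46.0883) (94, 62.9114) (94, 81) (16.3502, 81)]  |A|=1972.2242
6. ⊥bis P5·P4 via (35.93,68.6): [(38.022, 46.9668) (45.0489, 46.0883) (94, 62.9114) (94, 81) (34.7309, 81)]  |A|=1595.4493
7. ⊥bis P5·P6 via (33.355,54.545): [(37.7277, 50.0099) (41.0236, 46.5916) (45.0489, 46.0883) (94, 62.9114) (94, 81) (34.7309, 81)]  |A|=1590.9375
8. ⊥bis P5·P7 via (66.07,68.08): [(37.7277, 50.0099) (41.0236, 46.5916) (45.0489, 46.0883) (64.4178, 52.7449) (67.462, 81) (34.7309, 81)]  |A|=948.4698
9. ⊥bis P5·P8 via (45.855,49.485): [(37.6456, 50.8589) (51.9596, 48.4633) (64.4178, 52.7449) (67.462, 81) (34.7309, 81)]  |A|=914.1964
10. canonical 5-gon: [(37.6456, 50.8589) (51.9596, 48.4633) (64.4178, 52.7449) (67.462, 81) (34.7309, 81)]
11. shoelace: 914.1964

Area of P5's cell: 914.1964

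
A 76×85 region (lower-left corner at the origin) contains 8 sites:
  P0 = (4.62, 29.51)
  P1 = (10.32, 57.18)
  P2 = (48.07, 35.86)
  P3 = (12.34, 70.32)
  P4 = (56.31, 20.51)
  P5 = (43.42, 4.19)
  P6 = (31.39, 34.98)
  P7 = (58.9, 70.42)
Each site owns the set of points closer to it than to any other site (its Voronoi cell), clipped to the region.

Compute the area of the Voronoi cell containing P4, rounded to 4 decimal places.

Area of P4's cell: 870.1908

1. box [0,76]×[0,85]: [(0, 0) (76, 0) (76, 85) (0, 85)]
2. ⊥bis P4·P0 via (30.465,25.01): [(26.1104, 0) (76, 0) (76, 85) (40.9102, 85)]  |A|=3611.6271
3. ⊥bis P4·P1 via (33.315,38.845): [(32.7506, 38.1372) (26.1104, 0) (76, 0) (76, 85) (70.1166, 85)]  |A|=2927.2801
4. ⊥bis P4·P2 via (52.19,28.185): [(28.8349, 15.6478) (26.1104, 0) (76, 0) (76, 40.9664)]  |A|=1356.4234
5. ⊥bis P4·P3 via (34.325,45.415): [(28.8349, 15.6478) (26.1104, 0) (76, 0) (76, 40.9664)]  |A|=1356.4234
6. ⊥bis P4·P5 via (49.865,12.35): [(38.8696, 21.0345) (65.5013, 0) (76, 0) (76, 40.9664)]  |A|=870.967
7. ⊥bis P4·P6 via (43.85,27.745): [(40.4443, 21.8798) (39.6127, 20.4476) (65.5013, 0) (76, 0) (76, 40.9664)]  |A|=870.1908
8. ⊥bis P4·P7 via (57.605,45.465): [(40.4443, 21.8798) (39.6127, 20.4476) (65.5013, 0) (76, 0) (76, 40.9664)]  |A|=870.1908
9. canonical 5-gon: [(40.4443, 21.8798) (39.6127, 20.4476) (65.5013, 0) (76, 0) (76, 40.9664)]
10. shoelace: 870.1908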